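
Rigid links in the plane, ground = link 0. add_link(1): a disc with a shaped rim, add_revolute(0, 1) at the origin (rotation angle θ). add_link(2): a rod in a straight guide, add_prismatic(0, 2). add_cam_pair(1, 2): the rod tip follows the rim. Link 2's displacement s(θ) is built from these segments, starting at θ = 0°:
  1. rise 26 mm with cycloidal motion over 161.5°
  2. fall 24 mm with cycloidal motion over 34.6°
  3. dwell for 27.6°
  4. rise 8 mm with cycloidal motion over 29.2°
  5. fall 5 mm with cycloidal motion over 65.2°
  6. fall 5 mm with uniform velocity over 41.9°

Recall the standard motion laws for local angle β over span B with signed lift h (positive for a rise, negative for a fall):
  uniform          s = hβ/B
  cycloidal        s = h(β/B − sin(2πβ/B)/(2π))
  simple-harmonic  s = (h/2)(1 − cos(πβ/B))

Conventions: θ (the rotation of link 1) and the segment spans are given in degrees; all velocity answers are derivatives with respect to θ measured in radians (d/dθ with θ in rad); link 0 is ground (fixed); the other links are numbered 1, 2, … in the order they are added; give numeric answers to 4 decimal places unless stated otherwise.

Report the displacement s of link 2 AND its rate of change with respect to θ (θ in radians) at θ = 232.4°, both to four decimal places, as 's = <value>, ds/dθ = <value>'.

segment 1 (0° to 161.5°, cycloidal, h = 26) is passed completely: s = 0.0000 + (26) = 26.0000
segment 2 (161.5° to 196.1°, cycloidal, h = -24) is passed completely: s = 26.0000 + (-24) = 2.0000
segment 3 (196.1° to 223.7°, dwell): s unchanged at 2.0000
θ = 232.4° falls in segment 4 (223.7° to 252.9°, cycloidal, h = 8): β = 232.4 − 223.7 = 8.7°, B = 29.2°; Δs = 8·(0.2979 − sin(2π·0.2979)/(2π)) = 1.1677; s = 2.0000 + 1.1677 = 3.1677
velocity in seg [223.7°–252.9°] (cycloidal), θ in radians: β = 8.7° = 0.1518 rad, B = 29.2° = 0.5096 rad; ds/dθ = (h/B)(1 − cos(2πβ/B)) = (8/0.5096)(1 − cos(2π·0.2979)) = 20.355116 mm/rad

s = 3.1677, ds/dθ = 20.3551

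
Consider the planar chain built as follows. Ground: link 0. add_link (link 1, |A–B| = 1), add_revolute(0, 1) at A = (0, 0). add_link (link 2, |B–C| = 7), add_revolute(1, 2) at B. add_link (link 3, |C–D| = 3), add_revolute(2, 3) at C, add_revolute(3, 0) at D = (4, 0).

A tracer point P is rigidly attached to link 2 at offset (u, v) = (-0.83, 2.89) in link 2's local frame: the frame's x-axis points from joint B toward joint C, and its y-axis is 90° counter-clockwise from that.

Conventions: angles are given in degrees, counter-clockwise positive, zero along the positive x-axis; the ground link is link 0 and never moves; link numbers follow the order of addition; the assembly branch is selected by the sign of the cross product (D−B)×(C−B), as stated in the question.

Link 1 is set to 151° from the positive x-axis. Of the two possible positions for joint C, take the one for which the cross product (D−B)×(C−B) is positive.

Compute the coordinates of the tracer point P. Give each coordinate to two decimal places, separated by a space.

A=(0,0), D=(4.00,0)
B = A + 1.00·(cos151°, sin151°) = (-0.8746, 0.4848)
|BD| = 4.8987
circle(B,7.00) ∩ circle(D,3.00): a=6.5321, h=2.5163
  candidates: C₊=(5.8744,2.3423) cross=12.327; C₋=(5.3764,-2.6656) cross=-12.327
  branch + wants cross > 0 → take C=(5.8744,2.3423) (cross=12.327)
ex = (C−B)/|BC| = (0.9641,0.2654); ey = (-0.2654,0.9641)
P = B + -0.83·ex + 2.89·ey = (-2.4418,3.0510)

-2.44 3.05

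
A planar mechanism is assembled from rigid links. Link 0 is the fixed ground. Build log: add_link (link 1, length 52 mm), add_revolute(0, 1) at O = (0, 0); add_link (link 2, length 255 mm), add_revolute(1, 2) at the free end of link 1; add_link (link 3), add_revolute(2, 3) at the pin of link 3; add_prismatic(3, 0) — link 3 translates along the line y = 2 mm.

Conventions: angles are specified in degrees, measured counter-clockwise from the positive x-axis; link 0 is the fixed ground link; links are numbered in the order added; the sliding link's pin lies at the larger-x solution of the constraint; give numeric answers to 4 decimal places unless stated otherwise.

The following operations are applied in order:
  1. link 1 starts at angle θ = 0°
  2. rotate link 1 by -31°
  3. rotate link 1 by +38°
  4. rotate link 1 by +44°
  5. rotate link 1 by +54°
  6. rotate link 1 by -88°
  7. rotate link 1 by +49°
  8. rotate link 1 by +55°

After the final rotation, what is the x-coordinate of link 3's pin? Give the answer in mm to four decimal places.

geometry: r = 52 mm, L = 255 mm, e = 2 mm; θ starts at 0°
rotate link 1 by -31°: θ ← 0° -31° = -31°
rotate link 1 by +38°: θ ← -31° +38° = 7°
rotate link 1 by +44°: θ ← 7° +44° = 51°
rotate link 1 by +54°: θ ← 51° +54° = 105°
rotate link 1 by -88°: θ ← 105° -88° = 17°
rotate link 1 by +49°: θ ← 17° +49° = 66°
rotate link 1 by +55°: θ ← 66° +55° = 121°
crank pin P = (r cos θ, r sin θ) = (-26.781980, 44.572700)
h = r sin θ − e = 44.572700 − 2 = 42.572700
x = r cos θ + √(L² − h²) = -26.781980 + 251.421091 = 224.639112

224.6391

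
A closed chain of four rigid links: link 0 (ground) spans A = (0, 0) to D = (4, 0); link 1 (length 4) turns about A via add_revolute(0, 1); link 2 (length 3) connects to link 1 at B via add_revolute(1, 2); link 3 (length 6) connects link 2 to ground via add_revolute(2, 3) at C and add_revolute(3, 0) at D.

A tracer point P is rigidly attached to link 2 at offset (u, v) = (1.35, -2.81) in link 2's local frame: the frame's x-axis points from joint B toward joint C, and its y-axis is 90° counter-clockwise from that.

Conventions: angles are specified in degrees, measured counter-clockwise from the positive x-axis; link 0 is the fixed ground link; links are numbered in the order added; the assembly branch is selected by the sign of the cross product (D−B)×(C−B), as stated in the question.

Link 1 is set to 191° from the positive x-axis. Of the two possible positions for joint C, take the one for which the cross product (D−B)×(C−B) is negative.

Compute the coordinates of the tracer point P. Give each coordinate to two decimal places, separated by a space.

A=(0,0), D=(4.00,0)
B = A + 4.00·(cos191°, sin191°) = (-3.9265, -0.7632)
|BD| = 7.9632
circle(B,3.00) ∩ circle(D,6.00): a=2.2863, h=1.9424
  candidates: C₊=(-1.8369,1.3894) cross=15.468; C₋=(-1.4646,-2.4776) cross=-15.468
  branch - wants cross < 0 → take C=(-1.4646,-2.4776) (cross=-15.468)
ex = (C−B)/|BC| = (0.8206,-0.5714); ey = (0.5714,0.8206)
P = B + 1.35·ex + -2.81·ey = (-4.4244,-3.8407)

-4.42 -3.84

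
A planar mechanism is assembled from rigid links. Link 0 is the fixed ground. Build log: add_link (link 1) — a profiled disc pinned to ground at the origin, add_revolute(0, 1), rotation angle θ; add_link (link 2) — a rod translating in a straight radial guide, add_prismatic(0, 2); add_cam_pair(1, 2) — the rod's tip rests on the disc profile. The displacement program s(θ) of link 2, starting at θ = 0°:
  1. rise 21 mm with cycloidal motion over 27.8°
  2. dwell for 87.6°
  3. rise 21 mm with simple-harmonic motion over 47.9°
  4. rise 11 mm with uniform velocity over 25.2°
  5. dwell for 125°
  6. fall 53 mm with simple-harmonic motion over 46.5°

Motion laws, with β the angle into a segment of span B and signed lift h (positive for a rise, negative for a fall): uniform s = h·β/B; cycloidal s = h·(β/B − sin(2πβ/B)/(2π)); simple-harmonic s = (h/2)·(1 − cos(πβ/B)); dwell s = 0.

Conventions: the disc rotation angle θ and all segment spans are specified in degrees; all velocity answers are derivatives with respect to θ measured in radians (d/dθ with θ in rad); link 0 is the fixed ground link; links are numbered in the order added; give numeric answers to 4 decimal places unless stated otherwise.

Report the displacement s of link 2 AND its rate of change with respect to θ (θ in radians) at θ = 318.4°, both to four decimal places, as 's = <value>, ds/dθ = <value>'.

seg 1 [0°–27.8°] cycloidal, h=21: full span → s += 21 → s = 21.0000
seg 2 [27.8°–115.4°] dwell: s stays 21.0000
seg 3 [115.4°–163.3°] simple-harmonic, h=21: full span → s += 21 → s = 42.0000
seg 4 [163.3°–188.5°] uniform, h=11: full span → s += 11 → s = 53.0000
seg 5 [188.5°–313.5°] dwell: s stays 53.0000
seg 6 [313.5°–360°] simple-harmonic, h=-53: θ=318.4° here. β=4.9, B=46.5. -53/2·(1 − cos(π·0.1054)) = -1.4389 → s = 51.5611
velocity in seg [313.5°–360°] (simple-harmonic), θ in radians: β = 4.9° = 0.0855 rad, B = 46.5° = 0.8116 rad; ds/dθ = (πh/(2B)) sin(πβ/B) = (π·(-53)/(2·0.8116)) sin(π·0.1054) = -33.342379 mm/rad

s = 51.5611, ds/dθ = -33.3424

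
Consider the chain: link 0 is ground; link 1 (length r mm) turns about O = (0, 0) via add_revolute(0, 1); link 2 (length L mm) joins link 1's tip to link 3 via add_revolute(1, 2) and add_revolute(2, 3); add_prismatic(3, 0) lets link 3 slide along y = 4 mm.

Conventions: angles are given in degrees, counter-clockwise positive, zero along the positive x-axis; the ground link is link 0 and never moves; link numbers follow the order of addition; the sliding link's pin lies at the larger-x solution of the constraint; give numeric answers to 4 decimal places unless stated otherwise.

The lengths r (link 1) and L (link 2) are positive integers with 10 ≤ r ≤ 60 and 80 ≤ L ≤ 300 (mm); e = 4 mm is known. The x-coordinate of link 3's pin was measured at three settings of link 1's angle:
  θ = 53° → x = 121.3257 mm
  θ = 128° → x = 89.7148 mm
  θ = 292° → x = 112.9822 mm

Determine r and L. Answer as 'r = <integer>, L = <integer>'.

constraint per measurement: (x − r cos θ)² + (r sin θ − e)² = L²
subtracting the θ₁ and θ₂ equations cancels the r² and L² terms:
r = (x₁² − x₂²) / (2[(x₁cos θ₁ + e sin θ₁) − (x₂cos θ₂ + e sin θ₂)]) = 26.0000 → r = 26
L² = (x₁ − r cos θ₁)² + (r sin θ₁ − e)² = 11448.9966 → L = 107.0000 → L = 107
check at θ₃=292°: x = 112.9822 (printed 112.9822) ✓

r = 26, L = 107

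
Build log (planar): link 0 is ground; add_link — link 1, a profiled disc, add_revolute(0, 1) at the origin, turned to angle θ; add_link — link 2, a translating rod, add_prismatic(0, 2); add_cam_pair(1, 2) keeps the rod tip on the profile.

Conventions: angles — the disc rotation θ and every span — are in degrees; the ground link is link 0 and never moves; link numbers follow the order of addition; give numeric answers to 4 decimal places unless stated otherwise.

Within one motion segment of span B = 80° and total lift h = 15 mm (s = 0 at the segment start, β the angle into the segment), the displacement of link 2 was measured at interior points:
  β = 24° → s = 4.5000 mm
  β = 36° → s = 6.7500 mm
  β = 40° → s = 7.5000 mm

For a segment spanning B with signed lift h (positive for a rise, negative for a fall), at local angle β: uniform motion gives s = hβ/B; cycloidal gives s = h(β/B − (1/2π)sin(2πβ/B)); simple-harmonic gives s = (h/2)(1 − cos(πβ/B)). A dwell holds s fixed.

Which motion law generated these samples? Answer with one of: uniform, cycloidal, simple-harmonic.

candidates at β/B = r: uniform s = h·r (linear in β); cycloidal s = h·(r − sin(2πr)/(2π)); simple-harmonic s = (h/2)(1 − cos(πr))
β=24°: printed 4.5000 | uniform 4.5000, cycloidal 2.2295, simple-harmonic 3.0916
β=36°: printed 6.7500 | uniform 6.7500, cycloidal 6.0123, simple-harmonic 6.3267
β=40°: printed 7.5000 | uniform 7.5000, cycloidal 7.5000, simple-harmonic 7.5000
only one law matches every sample → uniform

uniform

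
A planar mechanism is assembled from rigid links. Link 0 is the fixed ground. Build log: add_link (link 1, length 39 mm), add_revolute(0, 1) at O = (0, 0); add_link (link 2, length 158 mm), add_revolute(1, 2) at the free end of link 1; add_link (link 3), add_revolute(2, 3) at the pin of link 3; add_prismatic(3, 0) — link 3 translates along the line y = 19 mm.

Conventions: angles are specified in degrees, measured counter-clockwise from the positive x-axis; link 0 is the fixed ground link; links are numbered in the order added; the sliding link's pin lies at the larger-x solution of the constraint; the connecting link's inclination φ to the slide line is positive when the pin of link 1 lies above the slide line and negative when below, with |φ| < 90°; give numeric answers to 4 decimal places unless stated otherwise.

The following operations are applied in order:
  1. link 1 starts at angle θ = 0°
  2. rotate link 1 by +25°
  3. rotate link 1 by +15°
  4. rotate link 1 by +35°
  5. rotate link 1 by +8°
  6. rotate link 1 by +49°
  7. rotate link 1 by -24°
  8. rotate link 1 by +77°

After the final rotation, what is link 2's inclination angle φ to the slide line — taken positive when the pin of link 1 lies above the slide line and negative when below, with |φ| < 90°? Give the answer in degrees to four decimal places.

geometry: r = 39 mm, L = 158 mm, e = 19 mm; θ starts at 0°
rotate link 1 by +25°: θ ← 0° +25° = 25°
rotate link 1 by +15°: θ ← 25° +15° = 40°
rotate link 1 by +35°: θ ← 40° +35° = 75°
rotate link 1 by +8°: θ ← 75° +8° = 83°
rotate link 1 by +49°: θ ← 83° +49° = 132°
rotate link 1 by -24°: θ ← 132° -24° = 108°
rotate link 1 by +77°: θ ← 108° +77° = 185°
h = r sin θ − e = -3.399074 − 19 = -22.399074
sin φ = h / L = -22.399074 / 158 = -0.14176629
φ = arcsin(-0.14176629) = -8.150067°

-8.1501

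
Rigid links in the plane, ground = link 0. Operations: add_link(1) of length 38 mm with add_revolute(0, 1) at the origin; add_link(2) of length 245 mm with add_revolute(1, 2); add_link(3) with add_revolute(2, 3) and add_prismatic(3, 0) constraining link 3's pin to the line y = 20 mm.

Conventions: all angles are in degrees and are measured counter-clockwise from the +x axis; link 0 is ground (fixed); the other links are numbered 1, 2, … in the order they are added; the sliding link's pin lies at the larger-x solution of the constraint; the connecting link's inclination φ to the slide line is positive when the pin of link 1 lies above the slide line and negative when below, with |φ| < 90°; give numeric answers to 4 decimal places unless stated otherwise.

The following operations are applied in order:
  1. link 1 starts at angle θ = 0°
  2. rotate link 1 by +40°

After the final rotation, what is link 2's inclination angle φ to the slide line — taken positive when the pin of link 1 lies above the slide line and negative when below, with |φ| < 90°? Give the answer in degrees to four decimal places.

geometry: r = 38 mm, L = 245 mm, e = 20 mm; θ starts at 0°
rotate link 1 by +40°: θ ← 0° +40° = 40°
h = r sin θ − e = 24.425929 − 20 = 4.425929
sin φ = h / L = 4.425929 / 245 = 0.01806502
φ = arcsin(0.01806502) = 1.035106°

1.0351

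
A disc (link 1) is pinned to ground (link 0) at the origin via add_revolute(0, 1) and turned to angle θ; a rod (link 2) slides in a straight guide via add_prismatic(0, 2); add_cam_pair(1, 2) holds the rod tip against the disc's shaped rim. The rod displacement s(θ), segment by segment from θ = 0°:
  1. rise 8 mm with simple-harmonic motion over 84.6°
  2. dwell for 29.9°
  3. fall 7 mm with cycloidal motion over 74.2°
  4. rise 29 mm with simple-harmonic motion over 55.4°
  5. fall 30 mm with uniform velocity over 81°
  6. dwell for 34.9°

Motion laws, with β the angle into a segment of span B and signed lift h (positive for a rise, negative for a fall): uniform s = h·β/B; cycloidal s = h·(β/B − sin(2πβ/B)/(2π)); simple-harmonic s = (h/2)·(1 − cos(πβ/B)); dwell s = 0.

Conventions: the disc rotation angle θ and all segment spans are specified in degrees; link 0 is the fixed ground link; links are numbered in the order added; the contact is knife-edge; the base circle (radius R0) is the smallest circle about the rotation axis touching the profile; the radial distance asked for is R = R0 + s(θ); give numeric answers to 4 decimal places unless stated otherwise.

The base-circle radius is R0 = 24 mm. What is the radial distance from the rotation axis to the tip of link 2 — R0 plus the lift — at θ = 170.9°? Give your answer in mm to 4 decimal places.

segment 1 (0° to 84.6°, simple-harmonic, h = 8) is passed completely: s = 0.0000 + (8) = 8.0000
segment 2 (84.6° to 114.5°, dwell): s unchanged at 8.0000
θ = 170.9° falls in segment 3 (114.5° to 188.7°, cycloidal, h = -7): β = 170.9 − 114.5 = 56.4°, B = 74.2°; Δs = -7·(0.7601 − sin(2π·0.7601)/(2π)) = -6.4326; s = 8.0000 − 6.4326 = 1.5674
R = R0 + s = 24 + 1.5674 = 25.5674

25.5674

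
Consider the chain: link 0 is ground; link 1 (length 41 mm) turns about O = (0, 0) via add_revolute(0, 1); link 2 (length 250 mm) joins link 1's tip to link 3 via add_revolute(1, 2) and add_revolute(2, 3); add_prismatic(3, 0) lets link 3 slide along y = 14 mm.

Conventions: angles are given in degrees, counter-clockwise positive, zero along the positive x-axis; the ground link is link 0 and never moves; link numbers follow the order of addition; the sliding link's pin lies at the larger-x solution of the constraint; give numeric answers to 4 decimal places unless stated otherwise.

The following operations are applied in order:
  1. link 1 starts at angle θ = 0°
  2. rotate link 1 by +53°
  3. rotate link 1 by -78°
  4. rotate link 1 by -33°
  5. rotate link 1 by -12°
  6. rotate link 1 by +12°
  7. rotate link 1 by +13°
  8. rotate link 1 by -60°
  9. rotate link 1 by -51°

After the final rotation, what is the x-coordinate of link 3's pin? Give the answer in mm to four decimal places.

geometry: r = 41 mm, L = 250 mm, e = 14 mm; θ starts at 0°
rotate link 1 by +53°: θ ← 0° +53° = 53°
rotate link 1 by -78°: θ ← 53° -78° = -25°
rotate link 1 by -33°: θ ← -25° -33° = -58°
rotate link 1 by -12°: θ ← -58° -12° = -70°
rotate link 1 by +12°: θ ← -70° +12° = -58°
rotate link 1 by +13°: θ ← -58° +13° = -45°
rotate link 1 by -60°: θ ← -45° -60° = -105°
rotate link 1 by -51°: θ ← -105° -51° = -156°
crank pin P = (r cos θ, r sin θ) = (-37.455364, -16.676202)
h = r sin θ − e = -16.676202 − 14 = -30.676202
x = r cos θ + √(L² − h²) = -37.455364 + 248.110803 = 210.655439

210.6554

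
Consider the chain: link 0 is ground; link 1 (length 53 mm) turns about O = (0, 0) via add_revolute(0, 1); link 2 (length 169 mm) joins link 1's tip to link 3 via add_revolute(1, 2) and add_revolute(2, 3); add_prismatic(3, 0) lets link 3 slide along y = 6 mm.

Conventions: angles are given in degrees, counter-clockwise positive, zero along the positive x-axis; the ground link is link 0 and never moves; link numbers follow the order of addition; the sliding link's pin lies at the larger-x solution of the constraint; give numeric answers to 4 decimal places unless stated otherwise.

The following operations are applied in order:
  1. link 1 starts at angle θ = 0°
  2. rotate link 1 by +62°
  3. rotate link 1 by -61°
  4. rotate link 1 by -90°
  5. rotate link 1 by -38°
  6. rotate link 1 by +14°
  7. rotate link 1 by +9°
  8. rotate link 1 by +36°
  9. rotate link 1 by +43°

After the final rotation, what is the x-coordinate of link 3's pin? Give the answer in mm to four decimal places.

geometry: r = 53 mm, L = 169 mm, e = 6 mm; θ starts at 0°
rotate link 1 by +62°: θ ← 0° +62° = 62°
rotate link 1 by -61°: θ ← 62° -61° = 1°
rotate link 1 by -90°: θ ← 1° -90° = -89°
rotate link 1 by -38°: θ ← -89° -38° = -127°
rotate link 1 by +14°: θ ← -127° +14° = -113°
rotate link 1 by +9°: θ ← -113° +9° = -104°
rotate link 1 by +36°: θ ← -104° +36° = -68°
rotate link 1 by +43°: θ ← -68° +43° = -25°
crank pin P = (r cos θ, r sin θ) = (48.034313, -22.398768)
h = r sin θ − e = -22.398768 − 6 = -28.398768
x = r cos θ + √(L² − h²) = 48.034313 + 166.596849 = 214.631161

214.6312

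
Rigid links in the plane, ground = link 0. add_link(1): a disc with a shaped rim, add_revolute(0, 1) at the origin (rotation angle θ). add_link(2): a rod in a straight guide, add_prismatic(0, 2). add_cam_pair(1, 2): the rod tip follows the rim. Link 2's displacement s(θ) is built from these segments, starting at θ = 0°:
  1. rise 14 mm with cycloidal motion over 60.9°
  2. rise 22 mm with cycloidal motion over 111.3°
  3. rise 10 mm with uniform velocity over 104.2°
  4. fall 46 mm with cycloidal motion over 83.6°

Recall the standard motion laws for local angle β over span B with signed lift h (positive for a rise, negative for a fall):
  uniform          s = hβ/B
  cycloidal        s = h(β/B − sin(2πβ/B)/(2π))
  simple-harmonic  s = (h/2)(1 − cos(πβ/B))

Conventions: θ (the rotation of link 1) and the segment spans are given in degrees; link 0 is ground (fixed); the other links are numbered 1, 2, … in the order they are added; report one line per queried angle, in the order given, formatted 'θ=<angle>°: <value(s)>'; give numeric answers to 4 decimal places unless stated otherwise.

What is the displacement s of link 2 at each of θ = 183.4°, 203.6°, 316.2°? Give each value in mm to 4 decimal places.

segment 1 (0° to 60.9°, cycloidal, h = 14) is passed completely: s = 0.0000 + (14) = 14.0000
segment 2 (60.9° to 172.2°, cycloidal, h = 22) is passed completely: s = 14.0000 + (22) = 36.0000
θ = 183.4° falls in segment 3 (172.2° to 276.4°, uniform, h = 10): β = 183.4 − 172.2 = 11.2°, B = 104.2°; Δs = 10·11.2/104.2 = 1.0749; s = 36.0000 + 1.0749 = 37.0749
θ = 203.6° falls in segment 3 (172.2° to 276.4°, uniform, h = 10): β = 203.6 − 172.2 = 31.4°, B = 104.2°; Δs = 10·31.4/104.2 = 3.0134; s = 36.0000 + 3.0134 = 39.0134
segment 3 (172.2° to 276.4°, uniform, h = 10) is passed completely: s = 36.0000 + (10) = 46.0000
θ = 316.2° falls in segment 4 (276.4° to 360°, cycloidal, h = -46): β = 316.2 − 276.4 = 39.8°, B = 83.6°; Δs = -46·(0.4761 − sin(2π·0.4761)/(2π)) = -20.8032; s = 46.0000 − 20.8032 = 25.1968

θ=183.4°: 37.0749
θ=203.6°: 39.0134
θ=316.2°: 25.1968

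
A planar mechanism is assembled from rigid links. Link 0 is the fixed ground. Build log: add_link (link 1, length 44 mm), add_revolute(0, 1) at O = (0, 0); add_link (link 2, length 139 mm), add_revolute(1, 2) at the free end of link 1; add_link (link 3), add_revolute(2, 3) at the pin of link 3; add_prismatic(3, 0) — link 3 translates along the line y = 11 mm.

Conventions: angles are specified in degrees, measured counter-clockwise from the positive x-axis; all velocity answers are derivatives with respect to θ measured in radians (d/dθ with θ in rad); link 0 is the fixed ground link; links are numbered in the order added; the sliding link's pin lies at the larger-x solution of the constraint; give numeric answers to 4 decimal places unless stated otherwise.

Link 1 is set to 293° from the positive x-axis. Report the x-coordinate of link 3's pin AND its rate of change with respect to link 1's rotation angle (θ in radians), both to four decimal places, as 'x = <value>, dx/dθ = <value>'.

geometry: r = 44 mm, L = 139 mm, e = 11 mm
crank pin P = (r cos θ, r sin θ) = (17.192170, -40.502214)
h = r sin θ − e = -40.502214 − 11 = -51.502214
x = r cos θ + √(L² − h²) = 17.192170 + 129.106630 = 146.298800
dx/dθ = −r sin θ − h·r cos θ/√(L² − h²) (θ in radians; h = -51.502214) = 47.360380

x = 146.2988, dx/dθ = 47.3604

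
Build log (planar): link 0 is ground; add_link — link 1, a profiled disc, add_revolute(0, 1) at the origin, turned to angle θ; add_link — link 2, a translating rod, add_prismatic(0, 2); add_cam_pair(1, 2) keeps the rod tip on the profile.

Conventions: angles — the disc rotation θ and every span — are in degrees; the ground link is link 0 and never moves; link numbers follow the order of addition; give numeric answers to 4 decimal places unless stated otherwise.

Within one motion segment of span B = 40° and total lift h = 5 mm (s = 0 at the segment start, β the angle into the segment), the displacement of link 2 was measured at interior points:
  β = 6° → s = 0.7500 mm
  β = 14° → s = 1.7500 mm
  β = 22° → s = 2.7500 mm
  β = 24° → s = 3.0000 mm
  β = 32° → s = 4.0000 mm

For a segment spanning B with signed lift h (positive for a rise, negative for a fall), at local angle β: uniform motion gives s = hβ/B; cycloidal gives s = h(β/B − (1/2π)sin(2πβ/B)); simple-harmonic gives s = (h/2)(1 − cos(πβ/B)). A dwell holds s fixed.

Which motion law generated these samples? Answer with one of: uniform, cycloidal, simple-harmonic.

candidates at β/B = r: uniform s = h·r (linear in β); cycloidal s = h·(r − sin(2πr)/(2π)); simple-harmonic s = (h/2)(1 − cos(πr))
β=6°: printed 0.7500 | uniform 0.7500, cycloidal 0.1062, simple-harmonic 0.2725
β=14°: printed 1.7500 | uniform 1.7500, cycloidal 1.1062, simple-harmonic 1.3650
β=22°: printed 2.7500 | uniform 2.7500, cycloidal 2.9959, simple-harmonic 2.8911
β=24°: printed 3.0000 | uniform 3.0000, cycloidal 3.4677, simple-harmonic 3.2725
β=32°: printed 4.0000 | uniform 4.0000, cycloidal 4.7568, simple-harmonic 4.5225
only one law matches every sample → uniform

uniform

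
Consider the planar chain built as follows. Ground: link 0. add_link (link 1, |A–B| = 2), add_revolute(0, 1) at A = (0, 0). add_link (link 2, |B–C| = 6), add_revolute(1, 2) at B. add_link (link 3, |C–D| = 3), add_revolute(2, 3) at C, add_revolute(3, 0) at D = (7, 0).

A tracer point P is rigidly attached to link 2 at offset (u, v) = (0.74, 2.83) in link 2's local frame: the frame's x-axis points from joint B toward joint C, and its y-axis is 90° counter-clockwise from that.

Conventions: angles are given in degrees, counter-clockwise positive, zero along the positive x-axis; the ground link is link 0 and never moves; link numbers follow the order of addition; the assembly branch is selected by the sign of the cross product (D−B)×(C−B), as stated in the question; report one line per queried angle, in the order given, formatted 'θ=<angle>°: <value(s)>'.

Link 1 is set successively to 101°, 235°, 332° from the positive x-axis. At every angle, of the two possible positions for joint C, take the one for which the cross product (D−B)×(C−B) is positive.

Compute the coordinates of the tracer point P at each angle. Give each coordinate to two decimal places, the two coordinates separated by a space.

A=(0,0), D=(7.00,0)
θ=101°: B = A + 2.00·(cos101°, sin101°) = (-0.3816, 1.9633)
θ=101°: |BD| = 7.6382
θ=101°: circle(B,6.00) ∩ circle(D,3.00): a=5.5865, h=2.1887
θ=101°:   candidates: C₊=(5.5798,2.6425) cross=16.718; C₋=(4.4547,-1.5879) cross=-16.718
θ=101°:   branch + wants cross > 0 → take C=(5.5798,2.6425) (cross=16.718)
θ=101°: ex = (C−B)/|BC| = (0.9936,0.1132); ey = (-0.1132,0.9936)
θ=101°: P = B + 0.74·ex + 2.83·ey = (0.0332,4.8588)
θ=235°: B = A + 2.00·(cos235°, sin235°) = (-1.1472, -1.6383)
θ=235°: |BD| = 8.3102
θ=235°: circle(B,6.00) ∩ circle(D,3.00): a=5.7796, h=1.6112
θ=235°:   candidates: C₊=(4.2014,1.0807) cross=13.389; C₋=(4.8367,-2.0785) cross=-13.389
θ=235°:   branch + wants cross > 0 → take C=(4.2014,1.0807) (cross=13.389)
θ=235°: ex = (C−B)/|BC| = (0.8914,0.4532); ey = (-0.4532,0.8914)
θ=235°: P = B + 0.74·ex + 2.83·ey = (-1.7700,1.2198)
θ=332°: B = A + 2.00·(cos332°, sin332°) = (1.7659, -0.9389)
θ=332°: |BD| = 5.3177
θ=332°: circle(B,6.00) ∩ circle(D,3.00): a=5.1975, h=2.9976
θ=332°:   candidates: C₊=(6.3525,2.9293) cross=15.940; C₋=(7.4111,-2.9717) cross=-15.940
θ=332°:   branch + wants cross > 0 → take C=(6.3525,2.9293) (cross=15.940)
θ=332°: ex = (C−B)/|BC| = (0.7644,0.6447); ey = (-0.6447,0.7644)
θ=332°: P = B + 0.74·ex + 2.83·ey = (0.5071,1.7015)

θ=101°: 0.03 4.86
θ=235°: -1.77 1.22
θ=332°: 0.51 1.70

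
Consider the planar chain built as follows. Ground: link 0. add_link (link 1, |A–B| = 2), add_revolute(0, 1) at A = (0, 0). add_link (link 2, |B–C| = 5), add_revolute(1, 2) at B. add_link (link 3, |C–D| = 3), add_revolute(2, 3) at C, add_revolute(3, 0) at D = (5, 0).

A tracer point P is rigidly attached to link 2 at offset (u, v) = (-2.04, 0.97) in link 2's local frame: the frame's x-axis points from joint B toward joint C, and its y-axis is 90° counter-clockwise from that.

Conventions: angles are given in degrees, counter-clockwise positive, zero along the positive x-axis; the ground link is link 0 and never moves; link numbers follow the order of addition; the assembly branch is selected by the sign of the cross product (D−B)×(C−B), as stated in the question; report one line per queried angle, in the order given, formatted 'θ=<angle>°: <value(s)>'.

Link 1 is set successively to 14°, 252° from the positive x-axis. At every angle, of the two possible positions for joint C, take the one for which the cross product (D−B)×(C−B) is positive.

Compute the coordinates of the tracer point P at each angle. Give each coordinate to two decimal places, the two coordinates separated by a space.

A=(0,0), D=(5.00,0)
θ=14°: B = A + 2.00·(cos14°, sin14°) = (1.9406, 0.4838)
θ=14°: |BD| = 3.0974
θ=14°: circle(B,5.00) ∩ circle(D,3.00): a=4.1315, h=2.8162
θ=14°:   candidates: C₊=(6.4613,2.6200) cross=8.723; C₋=(5.5815,-2.9431) cross=-8.723
θ=14°:   branch + wants cross > 0 → take C=(6.4613,2.6200) (cross=8.723)
θ=14°: ex = (C−B)/|BC| = (0.9041,0.4272); ey = (-0.4272,0.9041)
θ=14°: P = B + -2.04·ex + 0.97·ey = (-0.3183,0.4893)
θ=252°: B = A + 2.00·(cos252°, sin252°) = (-0.6180, -1.9021)
θ=252°: |BD| = 5.9313
θ=252°: circle(B,5.00) ∩ circle(D,3.00): a=4.3144, h=2.5270
θ=252°:   candidates: C₊=(2.6581,1.8750) cross=14.988; C₋=(4.2789,-2.9120) cross=-14.988
θ=252°:   branch + wants cross > 0 → take C=(2.6581,1.8750) (cross=14.988)
θ=252°: ex = (C−B)/|BC| = (0.6552,0.7554); ey = (-0.7554,0.6552)
θ=252°: P = B + -2.04·ex + 0.97·ey = (-2.6875,-2.8076)

θ=14°: -0.32 0.49
θ=252°: -2.69 -2.81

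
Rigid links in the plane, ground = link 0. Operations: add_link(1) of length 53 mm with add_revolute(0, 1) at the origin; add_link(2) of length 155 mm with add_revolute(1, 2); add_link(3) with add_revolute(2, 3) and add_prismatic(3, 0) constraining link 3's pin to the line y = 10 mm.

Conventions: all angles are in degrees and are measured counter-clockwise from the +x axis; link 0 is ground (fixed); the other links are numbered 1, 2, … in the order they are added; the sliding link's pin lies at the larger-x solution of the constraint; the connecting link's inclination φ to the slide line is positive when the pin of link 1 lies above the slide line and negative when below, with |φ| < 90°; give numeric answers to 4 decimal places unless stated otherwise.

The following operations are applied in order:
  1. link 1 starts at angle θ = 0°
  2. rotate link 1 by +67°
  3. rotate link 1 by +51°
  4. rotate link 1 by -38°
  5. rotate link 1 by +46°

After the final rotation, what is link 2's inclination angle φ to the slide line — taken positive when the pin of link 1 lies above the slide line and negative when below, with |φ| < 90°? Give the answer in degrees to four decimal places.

geometry: r = 53 mm, L = 155 mm, e = 10 mm; θ starts at 0°
rotate link 1 by +67°: θ ← 0° +67° = 67°
rotate link 1 by +51°: θ ← 67° +51° = 118°
rotate link 1 by -38°: θ ← 118° -38° = 80°
rotate link 1 by +46°: θ ← 80° +46° = 126°
h = r sin θ − e = 42.877901 − 10 = 32.877901
sin φ = h / L = 32.877901 / 155 = 0.21211549
φ = arcsin(0.21211549) = 12.246354°

12.2464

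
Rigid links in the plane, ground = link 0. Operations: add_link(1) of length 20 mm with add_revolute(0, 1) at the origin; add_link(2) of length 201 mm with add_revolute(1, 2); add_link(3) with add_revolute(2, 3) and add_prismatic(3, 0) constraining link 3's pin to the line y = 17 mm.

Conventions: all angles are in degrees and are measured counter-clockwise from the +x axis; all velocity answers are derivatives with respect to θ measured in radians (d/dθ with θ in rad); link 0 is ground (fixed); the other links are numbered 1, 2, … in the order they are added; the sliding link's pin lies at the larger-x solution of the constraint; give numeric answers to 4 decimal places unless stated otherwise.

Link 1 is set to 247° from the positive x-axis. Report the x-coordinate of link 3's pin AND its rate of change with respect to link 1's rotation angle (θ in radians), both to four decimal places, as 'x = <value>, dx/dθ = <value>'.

geometry: r = 20 mm, L = 201 mm, e = 17 mm
crank pin P = (r cos θ, r sin θ) = (-7.814623, -18.410097)
h = r sin θ − e = -18.410097 − 17 = -35.410097
x = r cos θ + √(L² − h²) = -7.814623 + 197.856324 = 190.041702
dx/dθ = −r sin θ − h·r cos θ/√(L² − h²) (θ in radians; h = -35.410097) = 17.011524

x = 190.0417, dx/dθ = 17.0115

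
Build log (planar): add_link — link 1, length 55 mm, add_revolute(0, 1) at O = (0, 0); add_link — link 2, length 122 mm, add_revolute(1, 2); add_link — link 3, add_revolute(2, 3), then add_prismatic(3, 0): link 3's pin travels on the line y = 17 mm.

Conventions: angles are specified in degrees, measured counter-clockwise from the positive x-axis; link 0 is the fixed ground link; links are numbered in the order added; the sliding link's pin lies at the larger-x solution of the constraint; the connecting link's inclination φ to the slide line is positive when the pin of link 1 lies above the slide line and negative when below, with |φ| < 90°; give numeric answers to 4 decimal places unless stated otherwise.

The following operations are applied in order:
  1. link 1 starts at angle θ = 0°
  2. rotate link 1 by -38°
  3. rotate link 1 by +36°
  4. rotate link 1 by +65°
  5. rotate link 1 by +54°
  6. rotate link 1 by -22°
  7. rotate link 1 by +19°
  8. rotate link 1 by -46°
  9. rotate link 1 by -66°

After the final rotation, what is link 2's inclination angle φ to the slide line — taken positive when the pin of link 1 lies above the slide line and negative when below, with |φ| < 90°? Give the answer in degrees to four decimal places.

geometry: r = 55 mm, L = 122 mm, e = 17 mm; θ starts at 0°
rotate link 1 by -38°: θ ← 0° -38° = -38°
rotate link 1 by +36°: θ ← -38° +36° = -2°
rotate link 1 by +65°: θ ← -2° +65° = 63°
rotate link 1 by +54°: θ ← 63° +54° = 117°
rotate link 1 by -22°: θ ← 117° -22° = 95°
rotate link 1 by +19°: θ ← 95° +19° = 114°
rotate link 1 by -46°: θ ← 114° -46° = 68°
rotate link 1 by -66°: θ ← 68° -66° = 2°
h = r sin θ − e = 1.919472 − 17 = -15.080528
sin φ = h / L = -15.080528 / 122 = -0.12361088
φ = arcsin(-0.12361088) = -7.100543°

-7.1005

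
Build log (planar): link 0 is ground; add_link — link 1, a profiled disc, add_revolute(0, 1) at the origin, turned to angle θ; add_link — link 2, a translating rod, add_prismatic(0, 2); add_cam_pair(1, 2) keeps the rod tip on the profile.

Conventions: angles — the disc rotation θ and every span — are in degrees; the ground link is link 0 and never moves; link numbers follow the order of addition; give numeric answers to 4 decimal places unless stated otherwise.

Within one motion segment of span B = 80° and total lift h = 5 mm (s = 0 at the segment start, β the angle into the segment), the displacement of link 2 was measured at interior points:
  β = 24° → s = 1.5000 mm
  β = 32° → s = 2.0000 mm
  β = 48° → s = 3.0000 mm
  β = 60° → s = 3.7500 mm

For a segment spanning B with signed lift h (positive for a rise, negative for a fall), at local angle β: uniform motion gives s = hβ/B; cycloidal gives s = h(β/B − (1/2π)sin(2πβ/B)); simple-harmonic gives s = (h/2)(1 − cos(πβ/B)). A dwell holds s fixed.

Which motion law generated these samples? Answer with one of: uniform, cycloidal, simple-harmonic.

candidates at β/B = r: uniform s = h·r (linear in β); cycloidal s = h·(r − sin(2πr)/(2π)); simple-harmonic s = (h/2)(1 − cos(πr))
β=24°: printed 1.5000 | uniform 1.5000, cycloidal 0.7432, simple-harmonic 1.0305
β=32°: printed 2.0000 | uniform 2.0000, cycloidal 1.5323, simple-harmonic 1.7275
β=48°: printed 3.0000 | uniform 3.0000, cycloidal 3.4677, simple-harmonic 3.2725
β=60°: printed 3.7500 | uniform 3.7500, cycloidal 4.5458, simple-harmonic 4.2678
only one law matches every sample → uniform

uniform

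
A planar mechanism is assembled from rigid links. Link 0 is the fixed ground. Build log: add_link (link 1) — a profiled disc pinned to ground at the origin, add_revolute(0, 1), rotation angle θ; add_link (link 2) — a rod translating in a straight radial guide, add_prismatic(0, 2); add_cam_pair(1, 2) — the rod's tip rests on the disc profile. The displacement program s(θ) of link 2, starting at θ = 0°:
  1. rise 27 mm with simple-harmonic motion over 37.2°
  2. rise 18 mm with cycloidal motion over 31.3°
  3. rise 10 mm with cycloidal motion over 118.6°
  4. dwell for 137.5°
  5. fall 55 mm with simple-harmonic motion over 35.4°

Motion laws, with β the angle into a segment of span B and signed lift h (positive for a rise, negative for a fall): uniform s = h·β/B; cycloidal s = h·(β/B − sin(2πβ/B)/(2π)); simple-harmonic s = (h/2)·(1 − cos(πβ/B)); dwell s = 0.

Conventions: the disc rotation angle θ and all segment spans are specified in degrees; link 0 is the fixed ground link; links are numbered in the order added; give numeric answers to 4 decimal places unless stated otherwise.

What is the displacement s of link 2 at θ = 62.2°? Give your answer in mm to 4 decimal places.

seg 1 [0°–37.2°] simple-harmonic, h=27: full span → s += 27 → s = 27.0000
seg 2 [37.2°–68.5°] cycloidal, h=18: θ=62.2° here. β=25, B=31.3. 18·(0.7987 − sin(2π·0.7987)/(2π)) = 17.1086 → s = 44.1086

44.1086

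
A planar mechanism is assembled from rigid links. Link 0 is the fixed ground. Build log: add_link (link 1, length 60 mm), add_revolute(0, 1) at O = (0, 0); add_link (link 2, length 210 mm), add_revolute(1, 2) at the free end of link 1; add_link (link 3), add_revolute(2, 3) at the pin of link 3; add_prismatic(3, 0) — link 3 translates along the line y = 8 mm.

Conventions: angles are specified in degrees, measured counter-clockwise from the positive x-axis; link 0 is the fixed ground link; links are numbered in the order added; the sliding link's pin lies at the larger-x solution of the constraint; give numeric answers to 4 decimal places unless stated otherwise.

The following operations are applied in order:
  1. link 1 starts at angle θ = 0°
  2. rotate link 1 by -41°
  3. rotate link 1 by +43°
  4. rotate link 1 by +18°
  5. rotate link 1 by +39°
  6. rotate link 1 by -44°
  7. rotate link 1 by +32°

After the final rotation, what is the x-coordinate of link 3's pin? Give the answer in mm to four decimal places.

geometry: r = 60 mm, L = 210 mm, e = 8 mm; θ starts at 0°
rotate link 1 by -41°: θ ← 0° -41° = -41°
rotate link 1 by +43°: θ ← -41° +43° = 2°
rotate link 1 by +18°: θ ← 2° +18° = 20°
rotate link 1 by +39°: θ ← 20° +39° = 59°
rotate link 1 by -44°: θ ← 59° -44° = 15°
rotate link 1 by +32°: θ ← 15° +32° = 47°
crank pin P = (r cos θ, r sin θ) = (40.919902, 43.881222)
h = r sin θ − e = 43.881222 − 8 = 35.881222
x = r cos θ + √(L² − h²) = 40.919902 + 206.911909 = 247.831810

247.8318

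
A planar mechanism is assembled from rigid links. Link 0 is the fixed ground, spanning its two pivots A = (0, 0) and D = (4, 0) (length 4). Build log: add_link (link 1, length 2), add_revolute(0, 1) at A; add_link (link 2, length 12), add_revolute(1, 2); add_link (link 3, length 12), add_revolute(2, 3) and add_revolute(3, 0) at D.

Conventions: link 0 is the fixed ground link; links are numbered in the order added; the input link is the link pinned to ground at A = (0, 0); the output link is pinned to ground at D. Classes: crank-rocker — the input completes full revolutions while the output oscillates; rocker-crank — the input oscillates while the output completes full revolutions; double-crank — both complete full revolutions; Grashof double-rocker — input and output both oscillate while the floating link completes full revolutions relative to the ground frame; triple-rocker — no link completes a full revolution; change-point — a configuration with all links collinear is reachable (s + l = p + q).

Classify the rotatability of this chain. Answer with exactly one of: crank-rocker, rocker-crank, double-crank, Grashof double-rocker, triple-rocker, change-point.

lengths: ground=4, input=2, coupler=12, output=12
sorted: s=2 (shortest), l=12 (longest), p+q=16
s + l = 14 vs p + q = 16
s + l < p + q (Grashof) with shortest = input link → crank-rocker

crank-rocker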